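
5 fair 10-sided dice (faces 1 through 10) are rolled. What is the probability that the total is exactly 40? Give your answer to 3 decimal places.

0.010

There are 10^5 = 100000 equally likely outcomes.
The number of ordered 5-tuples from {1,…,10} summing to 40 is 996.
P(sum = 40) = 996/100000 = 249/25000 ≈ 0.010.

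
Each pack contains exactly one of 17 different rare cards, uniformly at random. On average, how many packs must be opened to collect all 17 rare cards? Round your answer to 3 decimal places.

58.472

After i distinct types are collected, each trial gives a new one with probability (17−i)/17, so the expected wait for the next new type is 17/(17−i).
E = 17/17 + 17/16 + 17/15 + 17/14 + 17/13 + 17/12 + 17/11 + 17/10 + 17/9 + 17/8 + 17/7 + 17/6 + 17/5 + 17/4 + 17/3 + 17/2 + 17/1 = 42142223/720720 ≈ 58.472.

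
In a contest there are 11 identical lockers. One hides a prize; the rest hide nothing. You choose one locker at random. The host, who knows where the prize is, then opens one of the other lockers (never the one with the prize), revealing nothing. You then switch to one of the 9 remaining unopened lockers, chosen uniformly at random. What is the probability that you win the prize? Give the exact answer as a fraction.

Your original locker holds the prize with probability 1/11, so the other 10 collectively hold it with probability 10/11.
The host can always find an empty locker to open, so this doesn't change that 10/11; it is now spread over the 9 remaining unopened lockers.
P(win by switching) = (10/11) · (1/9) = 10/99.

10/99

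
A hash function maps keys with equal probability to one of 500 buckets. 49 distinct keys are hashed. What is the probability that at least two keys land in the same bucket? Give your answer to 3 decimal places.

It's easier to compute the probability that all 49 are distinct.
P(all distinct) = 500/500 · 499/500 · ··· · 452/500 ≈ 0.088.
So the probability of at least one match is 1 − 0.088 = 0.912.

0.912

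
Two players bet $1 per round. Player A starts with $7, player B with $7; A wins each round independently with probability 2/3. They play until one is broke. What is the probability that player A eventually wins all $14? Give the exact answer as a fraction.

128/129

Let r = q/p = (1/3)/(2/3) = 1/2. The recurrence P(i) = p·P(i+1) + q·P(i−1) with P(0)=0, P(14)=1 gives P(i) = (1 − r^i)/(1 − r^14).
P(7) = (1 − (1/2)^7) / (1 − (1/2)^14) = 128/129.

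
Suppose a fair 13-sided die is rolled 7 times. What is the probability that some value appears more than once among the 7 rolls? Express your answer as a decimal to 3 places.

P(all 7 different) = 13/13 · 12/13 · ··· · 7/13 ≈ 0.138.
P(at least two equal) = 1 − 0.138 = 0.862.

0.862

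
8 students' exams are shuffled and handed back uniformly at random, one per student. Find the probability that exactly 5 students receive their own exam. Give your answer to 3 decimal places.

0.003

Choose which 5 of the 8 are fixed: C(8,5) = 56 ways.
The remaining 3 must have no fixed point: D(3) = 2.
P = 56·2/40320 = 1/360 ≈ 0.003.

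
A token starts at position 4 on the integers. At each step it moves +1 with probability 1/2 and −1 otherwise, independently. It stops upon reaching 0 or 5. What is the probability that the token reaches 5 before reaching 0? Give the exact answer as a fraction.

With a fair step, P(i) = ½P(i−1) + ½P(i+1) with P(0)=0, P(5)=1 has the linear solution P(i) = i/5.
P(4) = 4/5.

4/5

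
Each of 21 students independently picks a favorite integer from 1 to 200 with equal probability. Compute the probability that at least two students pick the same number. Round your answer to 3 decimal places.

It's easier to compute the probability that all 21 are distinct.
P(all distinct) = 200/200 · 199/200 · ··· · 180/200 ≈ 0.337.
So the probability of at least one match is 1 − 0.337 = 0.663.

0.663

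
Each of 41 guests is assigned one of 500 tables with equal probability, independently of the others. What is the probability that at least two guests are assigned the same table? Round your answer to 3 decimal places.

0.815

It's easier to compute the probability that all 41 are distinct.
P(all distinct) = 500/500 · 499/500 · ··· · 460/500 ≈ 0.185.
So the probability of at least one match is 1 − 0.185 = 0.815.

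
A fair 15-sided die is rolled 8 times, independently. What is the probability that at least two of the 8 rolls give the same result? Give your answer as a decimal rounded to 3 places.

0.899

P(all 8 different) = 15/15 · 14/15 · ··· · 8/15 ≈ 0.101.
P(at least two equal) = 1 − 0.101 = 0.899.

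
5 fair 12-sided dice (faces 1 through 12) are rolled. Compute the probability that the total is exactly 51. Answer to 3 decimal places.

0.003

There are 12^5 = 248832 equally likely outcomes.
The number of ordered 5-tuples from {1,…,12} summing to 51 is 715.
P(sum = 51) = 715/248832 ≈ 0.003.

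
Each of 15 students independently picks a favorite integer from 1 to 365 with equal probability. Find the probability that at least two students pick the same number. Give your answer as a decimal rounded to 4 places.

0.2529

It's easier to compute the probability that all 15 are distinct.
P(all distinct) = 365/365 · 364/365 · ··· · 351/365 ≈ 0.7471.
So the probability of at least one match is 1 − 0.7471 = 0.2529.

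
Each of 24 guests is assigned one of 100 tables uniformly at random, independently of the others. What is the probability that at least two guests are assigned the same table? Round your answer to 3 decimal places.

0.951

It's easier to compute the probability that all 24 are distinct.
P(all distinct) = 100/100 · 99/100 · ··· · 77/100 ≈ 0.049.
So the probability of at least one match is 1 − 0.049 = 0.951.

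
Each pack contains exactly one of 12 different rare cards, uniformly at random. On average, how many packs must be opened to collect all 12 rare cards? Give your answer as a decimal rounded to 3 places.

After i distinct types are collected, each trial gives a new one with probability (12−i)/12, so the expected wait for the next new type is 12/(12−i).
E = 12/12 + 12/11 + 12/10 + 12/9 + 12/8 + 12/7 + 12/6 + 12/5 + 12/4 + 12/3 + 12/2 + 12/1 = 86021/2310 ≈ 37.239.

37.239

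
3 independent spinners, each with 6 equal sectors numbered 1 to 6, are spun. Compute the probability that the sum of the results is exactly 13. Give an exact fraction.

7/72

There are 6^3 = 216 equally likely outcomes.
The number of ordered 3-tuples from {1,…,6} summing to 13 is 21.
P(sum = 13) = 21/216 = 7/72.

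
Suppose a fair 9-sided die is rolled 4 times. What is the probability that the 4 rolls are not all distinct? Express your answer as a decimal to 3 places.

P(all 4 different) = 9/9 · 8/9 · ··· · 6/9 ≈ 0.461.
P(at least two equal) = 1 − 0.461 = 0.539.

0.539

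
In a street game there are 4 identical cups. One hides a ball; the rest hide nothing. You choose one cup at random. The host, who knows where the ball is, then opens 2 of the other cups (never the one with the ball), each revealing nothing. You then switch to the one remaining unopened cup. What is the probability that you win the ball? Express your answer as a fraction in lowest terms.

Your original cup holds the ball with probability 1/4, so the other 3 collectively hold it with probability 3/4.
The host can always find 2 empty cups to open, so the reveals don't change that 3/4; it is now spread over the 1 remaining unopened cup.
P(win by switching) = (3/4) · (1/1) = 3/4.

3/4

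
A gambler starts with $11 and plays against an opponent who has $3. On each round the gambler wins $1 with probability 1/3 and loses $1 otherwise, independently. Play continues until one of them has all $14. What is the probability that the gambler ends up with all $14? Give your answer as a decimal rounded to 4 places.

Let r = q/p = (2/3)/(1/3) = 2. The recurrence P(i) = p·P(i+1) + q·P(i−1) with P(0)=0, P(14)=1 gives P(i) = (1 − r^i)/(1 − r^14).
P(11) = (1 − (2)^11) / (1 − (2)^14) = 2047/16383 ≈ 0.1249.

0.1249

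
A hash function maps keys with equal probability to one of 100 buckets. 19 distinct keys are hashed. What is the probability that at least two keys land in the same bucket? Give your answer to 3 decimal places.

0.839

It's easier to compute the probability that all 19 are distinct.
P(all distinct) = 100/100 · 99/100 · ··· · 82/100 ≈ 0.161.
So the probability of at least one match is 1 − 0.161 = 0.839.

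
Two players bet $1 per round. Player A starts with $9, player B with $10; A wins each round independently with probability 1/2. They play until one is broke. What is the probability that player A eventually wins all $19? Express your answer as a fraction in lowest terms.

9/19

With a fair step, P(i) = ½P(i−1) + ½P(i+1) with P(0)=0, P(19)=1 has the linear solution P(i) = i/19.
P(9) = 9/19.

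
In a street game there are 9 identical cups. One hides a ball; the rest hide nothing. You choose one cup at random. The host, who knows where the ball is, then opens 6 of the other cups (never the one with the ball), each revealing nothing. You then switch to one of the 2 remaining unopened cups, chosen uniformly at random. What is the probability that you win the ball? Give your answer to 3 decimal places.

Your original cup holds the ball with probability 1/9, so the other 8 collectively hold it with probability 8/9.
The host can always find 6 empty cups to open, so the reveals don't change that 8/9; it is now spread over the 2 remaining unopened cups.
P(win by switching) = (8/9) · (1/2) = 4/9 ≈ 0.444.

0.444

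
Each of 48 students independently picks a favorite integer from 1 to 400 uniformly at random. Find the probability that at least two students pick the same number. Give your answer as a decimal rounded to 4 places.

It's easier to compute the probability that all 48 are distinct.
P(all distinct) = 400/400 · 399/400 · ··· · 353/400 ≈ 0.0529.
So the probability of at least one match is 1 − 0.0529 = 0.9471.

0.9471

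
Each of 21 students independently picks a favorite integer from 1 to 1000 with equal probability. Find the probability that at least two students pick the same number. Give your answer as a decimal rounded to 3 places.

0.191

It's easier to compute the probability that all 21 are distinct.
P(all distinct) = 1000/1000 · 999/1000 · ··· · 980/1000 ≈ 0.809.
So the probability of at least one match is 1 − 0.809 = 0.191.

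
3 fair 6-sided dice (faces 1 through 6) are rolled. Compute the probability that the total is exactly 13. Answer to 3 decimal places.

0.097

There are 6^3 = 216 equally likely outcomes.
The number of ordered 3-tuples from {1,…,6} summing to 13 is 21.
P(sum = 13) = 21/216 = 7/72 ≈ 0.097.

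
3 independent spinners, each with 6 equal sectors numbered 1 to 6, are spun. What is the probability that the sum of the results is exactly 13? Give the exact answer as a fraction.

7/72

There are 6^3 = 216 equally likely outcomes.
The number of ordered 3-tuples from {1,…,6} summing to 13 is 21.
P(sum = 13) = 21/216 = 7/72.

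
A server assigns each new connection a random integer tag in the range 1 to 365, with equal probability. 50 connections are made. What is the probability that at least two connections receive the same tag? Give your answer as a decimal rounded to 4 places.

It's easier to compute the probability that all 50 are distinct.
P(all distinct) = 365/365 · 364/365 · ··· · 316/365 ≈ 0.0296.
So the probability of at least one match is 1 − 0.0296 = 0.9704.

0.9704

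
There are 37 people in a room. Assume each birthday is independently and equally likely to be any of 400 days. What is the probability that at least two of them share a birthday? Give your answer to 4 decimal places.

It's easier to compute the probability that all 37 are distinct.
P(all distinct) = 400/400 · 399/400 · ··· · 364/400 ≈ 0.1794.
So the probability of at least one match is 1 − 0.1794 = 0.8206.

0.8206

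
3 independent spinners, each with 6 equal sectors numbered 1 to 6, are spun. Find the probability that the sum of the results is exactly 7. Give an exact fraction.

There are 6^3 = 216 equally likely outcomes.
The number of ordered 3-tuples from {1,…,6} summing to 7 is 15.
P(sum = 7) = 15/216 = 5/72.

5/72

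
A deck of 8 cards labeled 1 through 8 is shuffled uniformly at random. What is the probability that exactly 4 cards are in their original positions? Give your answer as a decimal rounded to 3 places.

Choose which 4 of the 8 are fixed: C(8,4) = 70 ways.
The remaining 4 must have no fixed point: D(4) = 9.
P = 70·9/40320 = 1/64 ≈ 0.016.

0.016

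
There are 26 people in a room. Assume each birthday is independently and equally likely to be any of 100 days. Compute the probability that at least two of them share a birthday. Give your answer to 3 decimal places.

0.972

It's easier to compute the probability that all 26 are distinct.
P(all distinct) = 100/100 · 99/100 · ··· · 75/100 ≈ 0.028.
So the probability of at least one match is 1 − 0.028 = 0.972.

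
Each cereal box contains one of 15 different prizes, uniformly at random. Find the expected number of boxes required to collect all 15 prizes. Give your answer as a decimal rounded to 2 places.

49.77

After i distinct types are collected, each trial gives a new one with probability (15−i)/15, so the expected wait for the next new type is 15/(15−i).
E = 15/15 + 15/14 + 15/13 + 15/12 + 15/11 + 15/10 + 15/9 + 15/8 + 15/7 + 15/6 + 15/5 + 15/4 + 15/3 + 15/2 + 15/1 = 1195757/24024 ≈ 49.77.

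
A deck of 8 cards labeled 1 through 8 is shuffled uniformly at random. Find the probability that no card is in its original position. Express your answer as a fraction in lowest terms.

2119/5760

This is the derangement probability: permutations of 8 with no fixed point.
D(8) = 8! · (1 − 1/1! + 1/2! − ··· + (−1)^8/8!) = 14833.
P = 14833/40320 = 2119/5760.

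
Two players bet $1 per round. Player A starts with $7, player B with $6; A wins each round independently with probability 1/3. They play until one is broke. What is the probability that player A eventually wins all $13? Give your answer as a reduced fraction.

Let r = q/p = (2/3)/(1/3) = 2. The recurrence P(i) = p·P(i+1) + q·P(i−1) with P(0)=0, P(13)=1 gives P(i) = (1 − r^i)/(1 − r^13).
P(7) = (1 − (2)^7) / (1 − (2)^13) = 127/8191.

127/8191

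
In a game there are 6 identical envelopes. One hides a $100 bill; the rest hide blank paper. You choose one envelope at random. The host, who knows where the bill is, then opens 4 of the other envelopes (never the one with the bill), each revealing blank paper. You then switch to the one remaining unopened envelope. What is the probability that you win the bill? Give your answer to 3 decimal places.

0.833

Your original envelope holds the bill with probability 1/6, so the other 5 collectively hold it with probability 5/6.
The host can always find 4 empty envelopes to open, so the reveals don't change that 5/6; it is now spread over the 1 remaining unopened envelope.
P(win by switching) = (5/6) · (1/1) = 5/6 ≈ 0.833.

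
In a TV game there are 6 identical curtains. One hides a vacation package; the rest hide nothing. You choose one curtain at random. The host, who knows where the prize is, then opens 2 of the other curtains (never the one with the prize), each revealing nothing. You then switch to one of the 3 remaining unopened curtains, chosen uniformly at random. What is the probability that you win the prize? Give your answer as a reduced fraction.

Your original curtain holds the prize with probability 1/6, so the other 5 collectively hold it with probability 5/6.
The host can always find 2 empty curtains to open, so the reveals don't change that 5/6; it is now spread over the 3 remaining unopened curtains.
P(win by switching) = (5/6) · (1/3) = 5/18.

5/18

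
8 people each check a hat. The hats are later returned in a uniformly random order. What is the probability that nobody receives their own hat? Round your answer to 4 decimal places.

0.3679

This is the derangement probability: permutations of 8 with no fixed point.
D(8) = 8! · (1 − 1/1! + 1/2! − ··· + (−1)^8/8!) = 14833.
P = 14833/40320 = 2119/5760 ≈ 0.3679.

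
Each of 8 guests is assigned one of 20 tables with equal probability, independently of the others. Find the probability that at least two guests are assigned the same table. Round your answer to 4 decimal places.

It's easier to compute the probability that all 8 are distinct.
P(all distinct) = 20/20 · 19/20 · ··· · 13/20 ≈ 0.1984.
So the probability of at least one match is 1 − 0.1984 = 0.8016.

0.8016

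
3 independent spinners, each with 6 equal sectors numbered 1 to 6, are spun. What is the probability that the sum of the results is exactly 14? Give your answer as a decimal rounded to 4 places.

0.0694

There are 6^3 = 216 equally likely outcomes.
The number of ordered 3-tuples from {1,…,6} summing to 14 is 15.
P(sum = 14) = 15/216 = 5/72 ≈ 0.0694.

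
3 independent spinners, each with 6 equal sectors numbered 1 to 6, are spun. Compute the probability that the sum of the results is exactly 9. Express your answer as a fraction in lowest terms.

There are 6^3 = 216 equally likely outcomes.
The number of ordered 3-tuples from {1,…,6} summing to 9 is 25.
P(sum = 9) = 25/216.

25/216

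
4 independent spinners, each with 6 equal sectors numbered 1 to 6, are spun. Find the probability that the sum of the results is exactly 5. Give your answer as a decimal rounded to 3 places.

There are 6^4 = 1296 equally likely outcomes.
The number of ordered 4-tuples from {1,…,6} summing to 5 is 4.
P(sum = 5) = 4/1296 = 1/324 ≈ 0.003.

0.003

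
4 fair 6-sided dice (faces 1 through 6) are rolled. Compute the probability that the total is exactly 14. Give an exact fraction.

There are 6^4 = 1296 equally likely outcomes.
The number of ordered 4-tuples from {1,…,6} summing to 14 is 146.
P(sum = 14) = 146/1296 = 73/648.

73/648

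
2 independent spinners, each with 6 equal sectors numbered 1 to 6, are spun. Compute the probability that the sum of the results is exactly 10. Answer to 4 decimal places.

0.0833

There are 6^2 = 36 equally likely outcomes.
The number of ordered 2-tuples from {1,…,6} summing to 10 is 3.
P(sum = 10) = 3/36 = 1/12 ≈ 0.0833.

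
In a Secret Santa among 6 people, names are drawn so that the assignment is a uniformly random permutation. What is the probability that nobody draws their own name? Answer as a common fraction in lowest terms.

53/144

This is the derangement probability: permutations of 6 with no fixed point.
D(6) = 6! · (1 − 1/1! + 1/2! − ··· + (−1)^6/6!) = 265.
P = 265/720 = 53/144.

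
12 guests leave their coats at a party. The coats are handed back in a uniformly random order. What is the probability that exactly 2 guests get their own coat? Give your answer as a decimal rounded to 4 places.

0.1839

Choose which 2 of the 12 are fixed: C(12,2) = 66 ways.
The remaining 10 must have no fixed point: D(10) = 1334961.
P = 66·1334961/479001600 = 16481/89600 ≈ 0.1839.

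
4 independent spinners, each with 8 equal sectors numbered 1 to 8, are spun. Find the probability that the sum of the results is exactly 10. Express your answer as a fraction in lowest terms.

21/1024

There are 8^4 = 4096 equally likely outcomes.
The number of ordered 4-tuples from {1,…,8} summing to 10 is 84.
P(sum = 10) = 84/4096 = 21/1024.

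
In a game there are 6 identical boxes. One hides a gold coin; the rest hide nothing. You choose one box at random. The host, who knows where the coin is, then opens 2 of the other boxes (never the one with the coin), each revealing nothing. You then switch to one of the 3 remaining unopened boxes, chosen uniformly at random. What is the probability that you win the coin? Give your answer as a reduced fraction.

Your original box holds the coin with probability 1/6, so the other 5 collectively hold it with probability 5/6.
The host can always find 2 empty boxes to open, so the reveals don't change that 5/6; it is now spread over the 3 remaining unopened boxes.
P(win by switching) = (5/6) · (1/3) = 5/18.

5/18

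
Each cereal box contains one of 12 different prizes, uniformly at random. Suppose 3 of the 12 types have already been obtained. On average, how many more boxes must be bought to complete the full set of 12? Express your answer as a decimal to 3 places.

Starting from 3 distinct types, each trial gives a new one with probability (12−i)/12 when i types are held, so the wait for the next new type is 12/(12−i).
E = 12/9 + 12/8 + 12/7 + 12/6 + 12/5 + 12/4 + 12/3 + 12/2 + 12/1 = 7129/210 ≈ 33.948.

33.948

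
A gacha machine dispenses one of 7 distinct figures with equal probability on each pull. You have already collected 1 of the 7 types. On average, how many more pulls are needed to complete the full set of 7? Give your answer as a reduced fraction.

Starting from 1 distinct type, each trial gives a new one with probability (7−i)/7 when i types are held, so the wait for the next new type is 7/(7−i).
E = 7/6 + 7/5 + 7/4 + 7/3 + 7/2 + 7/1 = 343/20.

343/20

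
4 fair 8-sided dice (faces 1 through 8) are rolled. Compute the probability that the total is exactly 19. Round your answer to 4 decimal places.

0.0820

There are 8^4 = 4096 equally likely outcomes.
The number of ordered 4-tuples from {1,…,8} summing to 19 is 336.
P(sum = 19) = 336/4096 = 21/256 ≈ 0.0820.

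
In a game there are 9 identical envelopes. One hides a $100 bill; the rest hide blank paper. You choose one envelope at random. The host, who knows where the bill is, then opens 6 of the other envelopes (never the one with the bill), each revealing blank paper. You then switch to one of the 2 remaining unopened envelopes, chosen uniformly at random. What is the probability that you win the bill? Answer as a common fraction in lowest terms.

Your original envelope holds the bill with probability 1/9, so the other 8 collectively hold it with probability 8/9.
The host can always find 6 empty envelopes to open, so the reveals don't change that 8/9; it is now spread over the 2 remaining unopened envelopes.
P(win by switching) = (8/9) · (1/2) = 4/9.

4/9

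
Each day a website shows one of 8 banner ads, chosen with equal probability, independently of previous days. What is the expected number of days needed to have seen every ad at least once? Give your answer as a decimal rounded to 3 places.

After i distinct types are collected, each trial gives a new one with probability (8−i)/8, so the expected wait for the next new type is 8/(8−i).
E = 8/8 + 8/7 + 8/6 + 8/5 + 8/4 + 8/3 + 8/2 + 8/1 = 761/35 ≈ 21.743.

21.743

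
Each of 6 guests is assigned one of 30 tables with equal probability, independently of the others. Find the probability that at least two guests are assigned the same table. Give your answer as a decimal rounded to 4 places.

0.4136

It's easier to compute the probability that all 6 are distinct.
P(all distinct) = 30/30 · 29/30 · ··· · 25/30 ≈ 0.5864.
So the probability of at least one match is 1 − 0.5864 = 0.4136.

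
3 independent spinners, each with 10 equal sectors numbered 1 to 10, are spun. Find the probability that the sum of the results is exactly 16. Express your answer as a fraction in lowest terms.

3/40

There are 10^3 = 1000 equally likely outcomes.
The number of ordered 3-tuples from {1,…,10} summing to 16 is 75.
P(sum = 16) = 75/1000 = 3/40.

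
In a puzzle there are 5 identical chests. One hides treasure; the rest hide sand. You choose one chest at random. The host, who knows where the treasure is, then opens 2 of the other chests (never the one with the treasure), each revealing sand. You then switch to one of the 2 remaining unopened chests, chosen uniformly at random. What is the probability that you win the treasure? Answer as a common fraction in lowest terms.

Your original chest holds the treasure with probability 1/5, so the other 4 collectively hold it with probability 4/5.
The host can always find 2 empty chests to open, so the reveals don't change that 4/5; it is now spread over the 2 remaining unopened chests.
P(win by switching) = (4/5) · (1/2) = 2/5.

2/5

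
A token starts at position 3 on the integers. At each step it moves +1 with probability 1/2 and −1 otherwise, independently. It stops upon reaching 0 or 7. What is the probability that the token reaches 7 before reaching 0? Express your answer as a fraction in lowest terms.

With a fair step, P(i) = ½P(i−1) + ½P(i+1) with P(0)=0, P(7)=1 has the linear solution P(i) = i/7.
P(3) = 3/7.

3/7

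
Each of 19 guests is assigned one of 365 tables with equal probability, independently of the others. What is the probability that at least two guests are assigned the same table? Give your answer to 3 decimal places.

It's easier to compute the probability that all 19 are distinct.
P(all distinct) = 365/365 · 364/365 · ··· · 347/365 ≈ 0.621.
So the probability of at least one match is 1 − 0.621 = 0.379.

0.379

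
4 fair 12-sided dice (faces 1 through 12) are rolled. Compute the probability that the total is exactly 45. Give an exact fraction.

There are 12^4 = 20736 equally likely outcomes.
The number of ordered 4-tuples from {1,…,12} summing to 45 is 20.
P(sum = 45) = 20/20736 = 5/5184.

5/5184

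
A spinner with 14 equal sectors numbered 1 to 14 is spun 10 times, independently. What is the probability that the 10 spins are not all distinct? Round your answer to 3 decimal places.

0.987

P(all 10 different) = 14/14 · 13/14 · ··· · 5/14 ≈ 0.013.
P(at least two equal) = 1 − 0.013 = 0.987.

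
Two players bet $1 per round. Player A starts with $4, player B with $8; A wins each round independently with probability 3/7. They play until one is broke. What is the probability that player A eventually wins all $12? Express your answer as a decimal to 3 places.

0.071

Let r = q/p = (4/7)/(3/7) = 4/3. The recurrence P(i) = p·P(i+1) + q·P(i−1) with P(0)=0, P(12)=1 gives P(i) = (1 − r^i)/(1 − r^12).
P(4) = (1 − (4/3)^4) / (1 − (4/3)^12) = 6561/92833 ≈ 0.071.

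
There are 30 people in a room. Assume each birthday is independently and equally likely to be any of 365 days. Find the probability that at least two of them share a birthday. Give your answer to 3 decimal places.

It's easier to compute the probability that all 30 are distinct.
P(all distinct) = 365/365 · 364/365 · ··· · 336/365 ≈ 0.294.
So the probability of at least one match is 1 − 0.294 = 0.706.

0.706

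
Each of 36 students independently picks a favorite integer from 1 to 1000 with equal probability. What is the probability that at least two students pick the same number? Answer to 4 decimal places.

0.4714

It's easier to compute the probability that all 36 are distinct.
P(all distinct) = 1000/1000 · 999/1000 · ··· · 965/1000 ≈ 0.5286.
So the probability of at least one match is 1 − 0.5286 = 0.4714.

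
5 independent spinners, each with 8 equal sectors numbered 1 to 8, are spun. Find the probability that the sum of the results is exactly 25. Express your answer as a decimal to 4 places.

There are 8^5 = 32768 equally likely outcomes.
The number of ordered 5-tuples from {1,…,8} summing to 25 is 2226.
P(sum = 25) = 2226/32768 = 1113/16384 ≈ 0.0679.

0.0679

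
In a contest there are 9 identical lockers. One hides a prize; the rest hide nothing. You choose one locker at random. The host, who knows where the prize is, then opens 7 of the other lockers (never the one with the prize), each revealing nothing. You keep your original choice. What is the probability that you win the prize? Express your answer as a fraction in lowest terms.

The host can always open 7 empty lockers regardless of your choice, so the reveals give no information about your original locker.
P(win by staying) = 1/9.

1/9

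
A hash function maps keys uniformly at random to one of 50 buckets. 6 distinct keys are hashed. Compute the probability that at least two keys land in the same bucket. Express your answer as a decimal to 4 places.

It's easier to compute the probability that all 6 are distinct.
P(all distinct) = 50/50 · 49/50 · ··· · 45/50 ≈ 0.7322.
So the probability of at least one match is 1 − 0.7322 = 0.2678.

0.2678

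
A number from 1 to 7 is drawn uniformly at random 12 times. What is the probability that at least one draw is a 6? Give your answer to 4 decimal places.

0.8427

P(no draw is a 6) = (6/7)^12 ≈ 0.1573.
P(at least one) = 1 − 0.1573 = 0.8427.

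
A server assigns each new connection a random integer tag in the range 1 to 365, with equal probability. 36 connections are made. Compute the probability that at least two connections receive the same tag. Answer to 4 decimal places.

0.8322

It's easier to compute the probability that all 36 are distinct.
P(all distinct) = 365/365 · 364/365 · ··· · 330/365 ≈ 0.1678.
So the probability of at least one match is 1 − 0.1678 = 0.8322.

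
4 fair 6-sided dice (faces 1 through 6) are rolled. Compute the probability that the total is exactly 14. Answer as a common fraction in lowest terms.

73/648

There are 6^4 = 1296 equally likely outcomes.
The number of ordered 4-tuples from {1,…,6} summing to 14 is 146.
P(sum = 14) = 146/1296 = 73/648.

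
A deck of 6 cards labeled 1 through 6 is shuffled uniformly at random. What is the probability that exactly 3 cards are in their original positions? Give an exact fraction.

1/18

Choose which 3 of the 6 are fixed: C(6,3) = 20 ways.
The remaining 3 must have no fixed point: D(3) = 2.
P = 20·2/720 = 1/18.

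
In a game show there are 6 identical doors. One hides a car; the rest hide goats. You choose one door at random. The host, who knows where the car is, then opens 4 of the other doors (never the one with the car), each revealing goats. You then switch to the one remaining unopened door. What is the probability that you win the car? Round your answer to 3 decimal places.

Your original door holds the car with probability 1/6, so the other 5 collectively hold it with probability 5/6.
The host can always find 4 empty doors to open, so the reveals don't change that 5/6; it is now spread over the 1 remaining unopened door.
P(win by switching) = (5/6) · (1/1) = 5/6 ≈ 0.833.

0.833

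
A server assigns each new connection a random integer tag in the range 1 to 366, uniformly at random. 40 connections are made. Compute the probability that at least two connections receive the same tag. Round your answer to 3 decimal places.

0.891

It's easier to compute the probability that all 40 are distinct.
P(all distinct) = 366/366 · 365/366 · ··· · 327/366 ≈ 0.109.
So the probability of at least one match is 1 − 0.109 = 0.891.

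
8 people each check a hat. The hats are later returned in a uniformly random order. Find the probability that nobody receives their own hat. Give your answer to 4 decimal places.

0.3679

This is the derangement probability: permutations of 8 with no fixed point.
D(8) = 8! · (1 − 1/1! + 1/2! − ··· + (−1)^8/8!) = 14833.
P = 14833/40320 = 2119/5760 ≈ 0.3679.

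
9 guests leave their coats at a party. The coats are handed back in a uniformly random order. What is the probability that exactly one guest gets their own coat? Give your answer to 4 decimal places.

0.3679

Choose which one is fixed: C(9,1) = 9 ways.
The remaining 8 must have no fixed point: D(8) = 14833.
P = 9·14833/362880 = 2119/5760 ≈ 0.3679.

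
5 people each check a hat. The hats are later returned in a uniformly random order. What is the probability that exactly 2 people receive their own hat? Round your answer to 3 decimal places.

0.167

Choose which 2 of the 5 are fixed: C(5,2) = 10 ways.
The remaining 3 must have no fixed point: D(3) = 2.
P = 10·2/120 = 1/6 ≈ 0.167.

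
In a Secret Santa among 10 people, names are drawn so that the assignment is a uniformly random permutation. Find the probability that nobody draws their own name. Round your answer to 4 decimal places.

This is the derangement probability: permutations of 10 with no fixed point.
D(10) = 10! · (1 − 1/1! + 1/2! − ··· + (−1)^10/10!) = 1334961.
P = 1334961/3628800 = 16481/44800 ≈ 0.3679.

0.3679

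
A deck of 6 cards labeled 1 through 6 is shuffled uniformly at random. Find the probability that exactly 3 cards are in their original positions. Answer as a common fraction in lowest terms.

Choose which 3 of the 6 are fixed: C(6,3) = 20 ways.
The remaining 3 must have no fixed point: D(3) = 2.
P = 20·2/720 = 1/18.

1/18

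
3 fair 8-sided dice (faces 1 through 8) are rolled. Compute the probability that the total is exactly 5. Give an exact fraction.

There are 8^3 = 512 equally likely outcomes.
The number of ordered 3-tuples from {1,…,8} summing to 5 is 6.
P(sum = 5) = 6/512 = 3/256.

3/256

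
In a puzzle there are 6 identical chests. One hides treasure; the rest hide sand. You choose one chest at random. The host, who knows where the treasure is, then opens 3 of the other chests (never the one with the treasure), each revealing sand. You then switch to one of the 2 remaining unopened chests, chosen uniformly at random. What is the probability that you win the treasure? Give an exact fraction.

5/12

Your original chest holds the treasure with probability 1/6, so the other 5 collectively hold it with probability 5/6.
The host can always find 3 empty chests to open, so the reveals don't change that 5/6; it is now spread over the 2 remaining unopened chests.
P(win by switching) = (5/6) · (1/2) = 5/12.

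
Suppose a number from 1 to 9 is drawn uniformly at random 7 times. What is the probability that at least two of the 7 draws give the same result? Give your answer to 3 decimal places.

0.962

P(all 7 different) = 9/9 · 8/9 · ··· · 3/9 ≈ 0.038.
P(at least two equal) = 1 − 0.038 = 0.962.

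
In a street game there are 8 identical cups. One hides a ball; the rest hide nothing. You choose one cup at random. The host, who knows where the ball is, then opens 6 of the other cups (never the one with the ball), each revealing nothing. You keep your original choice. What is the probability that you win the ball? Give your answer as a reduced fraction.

The host can always open 6 empty cups regardless of your choice, so the reveals give no information about your original cup.
P(win by staying) = 1/8.

1/8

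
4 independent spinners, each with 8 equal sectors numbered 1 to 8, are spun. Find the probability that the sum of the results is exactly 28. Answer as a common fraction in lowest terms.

There are 8^4 = 4096 equally likely outcomes.
The number of ordered 4-tuples from {1,…,8} summing to 28 is 35.
P(sum = 28) = 35/4096.

35/4096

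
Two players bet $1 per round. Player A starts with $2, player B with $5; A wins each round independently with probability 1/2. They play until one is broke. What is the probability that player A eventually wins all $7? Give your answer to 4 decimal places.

0.2857

With a fair step, P(i) = ½P(i−1) + ½P(i+1) with P(0)=0, P(7)=1 has the linear solution P(i) = i/7.
P(2) = 2/7 ≈ 0.2857.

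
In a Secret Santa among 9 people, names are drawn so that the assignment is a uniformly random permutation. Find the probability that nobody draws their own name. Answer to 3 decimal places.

This is the derangement probability: permutations of 9 with no fixed point.
D(9) = 9! · (1 − 1/1! + 1/2! − ··· + (−1)^9/9!) = 133496.
P = 133496/362880 = 16687/45360 ≈ 0.368.

0.368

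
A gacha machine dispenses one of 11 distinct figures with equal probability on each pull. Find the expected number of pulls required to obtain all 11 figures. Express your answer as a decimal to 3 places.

After i distinct types are collected, each trial gives a new one with probability (11−i)/11, so the expected wait for the next new type is 11/(11−i).
E = 11/11 + 11/10 + 11/9 + 11/8 + 11/7 + 11/6 + 11/5 + 11/4 + 11/3 + 11/2 + 11/1 = 83711/2520 ≈ 33.219.

33.219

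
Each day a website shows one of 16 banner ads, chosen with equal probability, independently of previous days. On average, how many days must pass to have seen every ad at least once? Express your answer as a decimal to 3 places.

After i distinct types are collected, each trial gives a new one with probability (16−i)/16, so the expected wait for the next new type is 16/(16−i).
E = 16/16 + 16/15 + 16/14 + 16/13 + 16/12 + 16/11 + 16/10 + 16/9 + 16/8 + 16/7 + 16/6 + 16/5 + 16/4 + 16/3 + 16/2 + 16/1 = 2436559/45045 ≈ 54.092.

54.092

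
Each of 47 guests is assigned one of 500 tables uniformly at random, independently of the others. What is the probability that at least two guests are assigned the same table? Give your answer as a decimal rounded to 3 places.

It's easier to compute the probability that all 47 are distinct.
P(all distinct) = 500/500 · 499/500 · ··· · 454/500 ≈ 0.107.
So the probability of at least one match is 1 − 0.107 = 0.893.

0.893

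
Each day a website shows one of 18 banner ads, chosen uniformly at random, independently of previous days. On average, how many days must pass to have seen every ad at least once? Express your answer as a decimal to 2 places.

After i distinct types are collected, each trial gives a new one with probability (18−i)/18, so the expected wait for the next new type is 18/(18−i).
E = 18/18 + 18/17 + 18/16 + 18/15 + 18/14 + 18/13 + 18/12 + 18/11 + 18/10 + 18/9 + 18/8 + 18/7 + 18/6 + 18/5 + 18/4 + 18/3 + 18/2 + 18/1 = 42822903/680680 ≈ 62.91.

62.91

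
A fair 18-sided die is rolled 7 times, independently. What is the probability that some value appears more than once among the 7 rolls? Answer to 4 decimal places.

P(all 7 different) = 18/18 · 17/18 · ··· · 12/18 ≈ 0.2620.
P(at least two equal) = 1 − 0.2620 = 0.7380.

0.7380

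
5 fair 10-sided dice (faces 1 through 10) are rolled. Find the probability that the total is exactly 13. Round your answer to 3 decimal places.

There are 10^5 = 100000 equally likely outcomes.
The number of ordered 5-tuples from {1,…,10} summing to 13 is 495.
P(sum = 13) = 495/100000 = 99/20000 ≈ 0.005.

0.005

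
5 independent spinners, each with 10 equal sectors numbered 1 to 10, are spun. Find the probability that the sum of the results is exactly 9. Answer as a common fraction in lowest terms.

7/10000

There are 10^5 = 100000 equally likely outcomes.
The number of ordered 5-tuples from {1,…,10} summing to 9 is 70.
P(sum = 9) = 70/100000 = 7/10000.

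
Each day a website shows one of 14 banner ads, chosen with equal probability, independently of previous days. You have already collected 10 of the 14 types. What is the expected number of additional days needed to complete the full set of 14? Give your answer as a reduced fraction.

175/6

Starting from 10 distinct types, each trial gives a new one with probability (14−i)/14 when i types are held, so the wait for the next new type is 14/(14−i).
E = 14/4 + 14/3 + 14/2 + 14/1 = 175/6.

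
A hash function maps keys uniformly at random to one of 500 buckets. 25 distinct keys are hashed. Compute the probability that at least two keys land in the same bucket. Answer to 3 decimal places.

0.457

It's easier to compute the probability that all 25 are distinct.
P(all distinct) = 500/500 · 499/500 · ··· · 476/500 ≈ 0.543.
So the probability of at least one match is 1 − 0.543 = 0.457.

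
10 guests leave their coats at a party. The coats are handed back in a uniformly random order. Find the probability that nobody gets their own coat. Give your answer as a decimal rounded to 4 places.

0.3679

This is the derangement probability: permutations of 10 with no fixed point.
D(10) = 10! · (1 − 1/1! + 1/2! − ··· + (−1)^10/10!) = 1334961.
P = 1334961/3628800 = 16481/44800 ≈ 0.3679.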